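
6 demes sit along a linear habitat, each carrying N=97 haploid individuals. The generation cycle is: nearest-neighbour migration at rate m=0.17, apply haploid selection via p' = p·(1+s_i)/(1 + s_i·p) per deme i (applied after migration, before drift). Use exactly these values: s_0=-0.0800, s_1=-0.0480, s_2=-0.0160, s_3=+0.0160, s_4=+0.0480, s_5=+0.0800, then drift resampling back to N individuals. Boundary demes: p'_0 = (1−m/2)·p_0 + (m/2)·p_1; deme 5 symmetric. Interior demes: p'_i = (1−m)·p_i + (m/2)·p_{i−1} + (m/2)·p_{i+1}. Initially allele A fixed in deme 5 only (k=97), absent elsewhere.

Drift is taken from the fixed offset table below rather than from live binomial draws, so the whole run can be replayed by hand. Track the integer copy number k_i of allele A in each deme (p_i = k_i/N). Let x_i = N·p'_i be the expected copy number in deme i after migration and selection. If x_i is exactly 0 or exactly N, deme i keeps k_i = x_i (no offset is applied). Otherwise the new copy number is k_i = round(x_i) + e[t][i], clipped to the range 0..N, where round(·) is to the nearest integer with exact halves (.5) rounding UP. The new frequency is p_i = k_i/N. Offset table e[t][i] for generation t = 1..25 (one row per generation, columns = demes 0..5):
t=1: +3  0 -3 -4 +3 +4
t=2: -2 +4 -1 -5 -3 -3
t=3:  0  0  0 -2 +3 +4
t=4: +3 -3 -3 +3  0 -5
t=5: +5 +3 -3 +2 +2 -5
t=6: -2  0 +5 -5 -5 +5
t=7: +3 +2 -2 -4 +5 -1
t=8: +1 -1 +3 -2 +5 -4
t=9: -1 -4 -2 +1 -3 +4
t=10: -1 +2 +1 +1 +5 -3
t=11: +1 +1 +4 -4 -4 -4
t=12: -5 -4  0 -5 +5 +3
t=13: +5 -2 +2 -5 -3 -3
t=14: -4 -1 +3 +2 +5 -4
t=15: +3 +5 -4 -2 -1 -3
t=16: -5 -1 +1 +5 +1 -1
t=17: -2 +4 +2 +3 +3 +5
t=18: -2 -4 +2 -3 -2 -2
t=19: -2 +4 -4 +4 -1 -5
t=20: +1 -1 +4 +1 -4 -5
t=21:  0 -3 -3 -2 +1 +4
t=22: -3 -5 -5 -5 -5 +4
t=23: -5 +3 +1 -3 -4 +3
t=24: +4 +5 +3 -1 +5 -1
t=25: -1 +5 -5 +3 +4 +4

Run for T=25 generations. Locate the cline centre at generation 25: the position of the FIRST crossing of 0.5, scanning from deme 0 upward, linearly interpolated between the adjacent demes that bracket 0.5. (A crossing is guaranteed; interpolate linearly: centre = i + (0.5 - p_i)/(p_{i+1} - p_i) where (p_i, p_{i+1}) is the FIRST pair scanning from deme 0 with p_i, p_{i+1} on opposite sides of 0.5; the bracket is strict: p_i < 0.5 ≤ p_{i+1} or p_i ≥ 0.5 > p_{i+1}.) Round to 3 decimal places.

t=0: k=[0 0 0 0 0 97]
t=1: x=[0.0000 0.0000 0.0000 0.0000 8.6056 89.3174] k=[0 0 0 0 12 93]
t=2: x=[0.0000 0.0000 0.0000 1.0361 18.5585 86.8368] k=[0 0 0 0 16 84]
t=3: x=[0.0000 0.0000 0.0000 1.3815 21.1861 79.3581] k=[0 0 0 0 24 83]
t=4: x=[0.0000 0.0000 0.0000 2.0719 27.8974 79.1341] k=[0 0 0 5 28 74]
t=5: x=[0.0000 0.0000 0.4182 6.6273 30.9343 71.5606] k=[0 0 0 9 33 67]
t=6: x=[0.0000 0.0000 0.7529 10.4217 34.8904 65.7617] k=[0 0 6 5 30 71]
t=7: x=[0.0000 0.4856 5.3233 7.3167 32.3631 69.0702] k=[0 2 3 3 37 68]
t=8: x=[0.1564 1.8248 2.8697 5.9784 37.8211 66.9832] k=[1 1 6 4 43 63]
t=9: x=[0.9208 1.3576 5.3233 7.5954 42.5011 63.0180] k=[0 0 3 9 40 67]
t=10: x=[0.0000 0.2428 3.2046 11.2823 40.7637 66.3411] k=[0 2 4 12 46 63]
t=11: x=[0.1564 1.9059 4.4411 14.4036 45.6864 63.2675] k=[1 3 8 10 42 59]
t=12: x=[1.0774 3.1038 7.6308 12.7245 41.8367 59.3425] k=[0 0 8 8 47 62]
t=13: x=[0.0000 0.6476 7.2116 11.4746 46.0926 62.4551] k=[0 0 9 6 43 59]
t=14: x=[0.0000 0.7286 7.8627 9.5356 42.3300 59.4262] k=[0 0 11 12 47 55]
t=15: x=[0.0000 0.8905 10.0043 15.0912 45.8368 56.1501] k=[0 6 6 13 45 53]
t=16: x=[0.4694 5.2407 6.4965 15.3288 44.0849 54.1682] k=[0 4 7 20 45 53]
t=17: x=[0.3129 3.7343 7.7344 21.2825 44.6826 54.1682] k=[0 8 10 24 48 59]
t=18: x=[0.6260 7.1570 10.8634 25.1445 48.0314 59.8443] k=[0 3 13 22 46 58]
t=19: x=[0.2346 3.4285 12.7355 23.5570 46.1127 58.7763] k=[0 7 9 28 45 54]
t=20: x=[0.5477 6.2798 10.2956 28.1461 45.4506 55.0757] k=[2 5 14 29 41 50]
t=21: x=[2.0785 5.2599 14.3121 29.0671 41.8568 51.0989] k=[2 2 11 27 43 55]
t=22: x=[1.8430 2.6359 11.4313 27.3104 43.7834 55.8136] k=[0 0 6 22 39 60]
t=23: x=[0.0000 0.4856 6.7480 22.3569 40.4410 59.9918] k=[0 3 8 19 36 63]
t=24: x=[0.2346 3.0226 8.3856 19.7586 37.9272 62.4355] k=[4 8 11 19 43 61]
t=25: x=[4.0071 7.5647 11.2634 20.6165 43.6125 61.2247] k=[3 13 6 24 48 65]

4.029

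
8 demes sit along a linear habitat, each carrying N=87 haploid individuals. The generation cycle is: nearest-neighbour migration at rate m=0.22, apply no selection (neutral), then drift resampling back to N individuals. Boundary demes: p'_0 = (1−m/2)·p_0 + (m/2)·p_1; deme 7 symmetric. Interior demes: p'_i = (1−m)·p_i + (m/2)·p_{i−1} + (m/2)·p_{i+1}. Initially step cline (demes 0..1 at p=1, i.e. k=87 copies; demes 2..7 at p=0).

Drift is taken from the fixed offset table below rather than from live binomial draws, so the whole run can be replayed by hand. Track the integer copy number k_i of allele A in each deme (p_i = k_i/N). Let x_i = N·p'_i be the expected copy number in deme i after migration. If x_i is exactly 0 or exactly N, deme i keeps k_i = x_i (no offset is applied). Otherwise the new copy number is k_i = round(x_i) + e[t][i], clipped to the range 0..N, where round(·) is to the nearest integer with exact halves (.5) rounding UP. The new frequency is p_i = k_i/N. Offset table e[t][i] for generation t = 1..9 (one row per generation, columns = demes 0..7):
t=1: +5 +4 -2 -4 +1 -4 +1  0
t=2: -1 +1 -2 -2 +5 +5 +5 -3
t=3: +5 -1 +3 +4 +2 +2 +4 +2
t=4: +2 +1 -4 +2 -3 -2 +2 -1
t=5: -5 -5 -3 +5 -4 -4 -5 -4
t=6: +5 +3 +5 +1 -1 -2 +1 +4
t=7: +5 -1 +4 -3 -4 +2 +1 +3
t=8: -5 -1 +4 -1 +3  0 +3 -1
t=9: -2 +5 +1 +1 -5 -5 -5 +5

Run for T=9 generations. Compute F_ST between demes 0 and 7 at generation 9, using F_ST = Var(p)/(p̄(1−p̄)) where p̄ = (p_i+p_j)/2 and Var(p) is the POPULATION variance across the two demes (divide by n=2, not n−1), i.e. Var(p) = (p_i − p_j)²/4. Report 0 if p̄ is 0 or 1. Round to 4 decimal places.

0.7228

t=0: k=[87 87 0 0 0 0 0 0]
t=1: x=[87.0000 77.4300 9.5700 0.0000 0.0000 0.0000 0.0000 0.0000] k=[87 81 8 0 0 0 0 0]
t=2: x=[86.3400 73.6300 15.1500 0.8800 0.0000 0.0000 0.0000 0.0000] k=[85 75 13 0 0 0 0 0]
t=3: x=[83.9000 69.2800 18.3900 1.4300 0.0000 0.0000 0.0000 0.0000] k=[87 68 21 5 0 0 0 0]
t=4: x=[84.9100 64.9200 24.4100 6.2100 0.5500 0.0000 0.0000 0.0000] k=[87 66 20 8 0 0 0 0]
t=5: x=[84.6900 63.2500 23.7400 8.4400 0.8800 0.0000 0.0000 0.0000] k=[80 58 21 13 0 0 0 0]
t=6: x=[77.5800 56.3500 24.1900 12.4500 1.4300 0.0000 0.0000 0.0000] k=[83 59 29 13 0 0 0 0]
t=7: x=[80.3600 58.3400 30.5400 13.3300 1.4300 0.0000 0.0000 0.0000] k=[85 57 35 10 0 0 0 0]
t=8: x=[81.9200 57.6600 34.6700 11.6500 1.1000 0.0000 0.0000 0.0000] k=[77 57 39 11 4 0 0 0]
t=9: x=[74.8000 57.2200 37.9000 13.3100 4.3300 0.4400 0.0000 0.0000] k=[73 62 39 14 0 0 0 0]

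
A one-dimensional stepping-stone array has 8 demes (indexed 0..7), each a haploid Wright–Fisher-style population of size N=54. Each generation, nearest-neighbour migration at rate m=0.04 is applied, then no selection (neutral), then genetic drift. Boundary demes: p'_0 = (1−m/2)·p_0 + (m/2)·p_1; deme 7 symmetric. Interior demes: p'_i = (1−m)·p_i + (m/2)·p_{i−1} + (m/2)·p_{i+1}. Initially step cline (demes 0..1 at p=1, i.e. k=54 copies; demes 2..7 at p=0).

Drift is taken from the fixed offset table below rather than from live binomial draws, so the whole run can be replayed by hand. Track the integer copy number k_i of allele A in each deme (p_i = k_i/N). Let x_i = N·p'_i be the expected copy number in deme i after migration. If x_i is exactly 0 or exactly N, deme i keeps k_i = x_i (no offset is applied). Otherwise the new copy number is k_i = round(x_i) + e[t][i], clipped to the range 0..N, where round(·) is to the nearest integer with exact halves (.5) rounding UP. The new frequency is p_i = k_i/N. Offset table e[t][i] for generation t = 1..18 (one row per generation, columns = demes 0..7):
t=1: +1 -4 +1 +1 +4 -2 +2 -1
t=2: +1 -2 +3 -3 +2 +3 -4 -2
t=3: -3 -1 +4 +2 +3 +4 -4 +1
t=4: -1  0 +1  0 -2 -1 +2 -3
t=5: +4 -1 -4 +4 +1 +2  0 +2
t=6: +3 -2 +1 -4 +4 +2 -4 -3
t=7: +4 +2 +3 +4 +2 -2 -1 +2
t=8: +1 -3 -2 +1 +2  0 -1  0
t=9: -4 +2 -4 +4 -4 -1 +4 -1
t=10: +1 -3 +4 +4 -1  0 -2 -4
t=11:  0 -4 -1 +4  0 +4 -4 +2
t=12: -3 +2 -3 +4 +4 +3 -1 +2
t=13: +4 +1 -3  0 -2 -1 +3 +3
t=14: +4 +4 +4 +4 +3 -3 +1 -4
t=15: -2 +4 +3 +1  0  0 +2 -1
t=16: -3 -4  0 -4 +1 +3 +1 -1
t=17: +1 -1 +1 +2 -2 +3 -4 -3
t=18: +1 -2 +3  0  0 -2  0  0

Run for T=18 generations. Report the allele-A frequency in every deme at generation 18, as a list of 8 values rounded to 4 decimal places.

t=0: k=[54 54 0 0 0 0 0 0]
t=1: x=[54.0000 52.9200 1.0800 0.0000 0.0000 0.0000 0.0000 0.0000] k=[54 49 2 0 0 0 0 0]
t=2: x=[53.9000 48.1600 2.9000 0.0400 0.0000 0.0000 0.0000 0.0000] k=[54 46 6 0 0 0 0 0]
t=3: x=[53.8400 45.3600 6.6800 0.1200 0.0000 0.0000 0.0000 0.0000] k=[51 44 11 2 0 0 0 0]
t=4: x=[50.8600 43.4800 11.4800 2.1400 0.0400 0.0000 0.0000 0.0000] k=[50 43 12 2 0 0 0 0]
t=5: x=[49.8600 42.5200 12.4200 2.1600 0.0400 0.0000 0.0000 0.0000] k=[54 42 8 6 1 0 0 0]
t=6: x=[53.7600 41.5600 8.6400 5.9400 1.0800 0.0200 0.0000 0.0000] k=[54 40 10 2 5 2 0 0]
t=7: x=[53.7200 39.6800 10.4400 2.2200 4.8800 2.0200 0.0400 0.0000] k=[54 42 13 6 7 0 0 0]
t=8: x=[53.7600 41.6600 13.4400 6.1600 6.8400 0.1400 0.0000 0.0000] k=[54 39 11 7 9 0 0 0]
t=9: x=[53.7000 38.7400 11.4800 7.1200 8.7800 0.1800 0.0000 0.0000] k=[50 41 7 11 5 0 0 0]
t=10: x=[49.8200 40.5000 7.7600 10.8000 5.0200 0.1000 0.0000 0.0000] k=[51 38 12 15 4 0 0 0]
t=11: x=[50.7400 37.7400 12.5800 14.7200 4.1400 0.0800 0.0000 0.0000] k=[51 34 12 19 4 4 0 0]
t=12: x=[50.6600 33.9000 12.5800 18.5600 4.3000 3.9200 0.0800 0.0000] k=[48 36 10 23 8 7 0 0]
t=13: x=[47.7600 35.7200 10.7800 22.4400 8.2800 6.8800 0.1400 0.0000] k=[52 37 8 22 6 6 3 0]
t=14: x=[51.7000 36.7200 8.8600 21.4000 6.3200 5.9400 3.0000 0.0600] k=[54 41 13 25 9 3 4 0]
t=15: x=[53.7400 40.7000 13.8000 24.4400 9.2000 3.1400 3.9000 0.0800] k=[52 45 17 25 9 3 6 0]
t=16: x=[51.8600 44.5800 17.7200 24.5200 9.2000 3.1800 5.8200 0.1200] k=[49 41 18 21 10 6 7 0]
t=17: x=[48.8400 40.7000 18.5200 20.7200 10.1400 6.1000 6.8400 0.1400] k=[50 40 20 23 8 9 3 0]
t=18: x=[49.8000 39.8000 20.4600 22.6400 8.3200 8.8600 3.0600 0.0600] k=[51 38 23 23 8 7 3 0]

[0.9444, 0.7037, 0.4259, 0.4259, 0.1481, 0.1296, 0.0556, 0.0000]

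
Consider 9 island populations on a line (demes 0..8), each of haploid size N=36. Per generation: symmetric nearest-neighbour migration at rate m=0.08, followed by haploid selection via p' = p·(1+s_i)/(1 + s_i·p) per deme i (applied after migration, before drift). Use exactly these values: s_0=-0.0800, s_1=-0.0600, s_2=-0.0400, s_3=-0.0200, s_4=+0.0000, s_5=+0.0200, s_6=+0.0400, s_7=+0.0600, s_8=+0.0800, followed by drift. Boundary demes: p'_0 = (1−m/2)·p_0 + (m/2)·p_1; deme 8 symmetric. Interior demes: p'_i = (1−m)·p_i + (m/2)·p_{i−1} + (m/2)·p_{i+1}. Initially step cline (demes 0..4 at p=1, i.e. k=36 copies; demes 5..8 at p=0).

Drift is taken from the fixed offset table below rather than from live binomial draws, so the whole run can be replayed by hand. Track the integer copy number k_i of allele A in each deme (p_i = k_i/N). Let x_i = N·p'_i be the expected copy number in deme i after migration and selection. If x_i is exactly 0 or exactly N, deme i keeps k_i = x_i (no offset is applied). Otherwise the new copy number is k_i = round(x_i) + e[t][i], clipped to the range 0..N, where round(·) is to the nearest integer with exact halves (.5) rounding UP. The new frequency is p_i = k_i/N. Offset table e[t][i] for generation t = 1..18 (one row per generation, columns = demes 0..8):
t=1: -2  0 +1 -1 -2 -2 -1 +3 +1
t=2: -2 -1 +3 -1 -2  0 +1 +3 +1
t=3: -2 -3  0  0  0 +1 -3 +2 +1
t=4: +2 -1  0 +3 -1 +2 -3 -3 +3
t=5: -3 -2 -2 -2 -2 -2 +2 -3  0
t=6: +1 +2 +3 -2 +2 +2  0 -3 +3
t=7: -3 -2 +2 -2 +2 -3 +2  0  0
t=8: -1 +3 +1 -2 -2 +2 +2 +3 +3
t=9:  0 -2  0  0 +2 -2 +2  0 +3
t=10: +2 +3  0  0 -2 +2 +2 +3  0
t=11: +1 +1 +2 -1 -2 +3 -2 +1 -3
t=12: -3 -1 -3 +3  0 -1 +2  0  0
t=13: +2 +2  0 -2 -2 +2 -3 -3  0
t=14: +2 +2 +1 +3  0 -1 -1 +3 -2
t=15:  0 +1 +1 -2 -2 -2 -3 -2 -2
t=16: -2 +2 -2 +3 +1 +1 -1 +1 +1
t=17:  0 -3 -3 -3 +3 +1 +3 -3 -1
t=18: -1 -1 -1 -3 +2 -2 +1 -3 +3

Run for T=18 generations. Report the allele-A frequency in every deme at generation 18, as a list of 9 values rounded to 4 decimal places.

[0.9722, 0.8889, 0.8056, 0.6944, 0.6389, 0.3611, 0.2500, 0.0000, 0.0833]

t=0: k=[36 36 36 36 36 0 0 0 0]
t=1: x=[36.0000 36.0000 36.0000 36.0000 34.5600 1.4676 0.0000 0.0000 0.0000] k=[36 36 36 36 33 0 0 0 0]
t=2: x=[36.0000 36.0000 36.0000 35.8776 31.8000 1.3454 0.0000 0.0000 0.0000] k=[36 36 36 35 30 1 0 0 0]
t=3: x=[36.0000 36.0000 35.9583 34.8171 29.0400 2.1599 0.0416 0.0000 0.0000] k=[36 36 36 35 29 3 0 0 0]
t=4: x=[36.0000 36.0000 35.9583 34.7763 28.2000 3.9897 0.1248 0.0000 0.0000] k=[36 36 36 36 27 6 0 0 0]
t=5: x=[36.0000 36.0000 36.0000 35.6327 26.5200 6.7074 0.2495 0.0000 0.0000] k=[36 36 36 34 25 5 2 0 0]
t=6: x=[36.0000 36.0000 35.9167 33.6765 24.5600 5.7754 2.1168 0.0848 0.0000] k=[36 36 36 32 27 8 2 0 0]
t=7: x=[36.0000 36.0000 35.8334 31.8870 26.4400 8.6495 2.2410 0.0848 0.0000] k=[36 36 36 30 28 6 4 0 0]
t=8: x=[36.0000 36.0000 35.7501 30.0605 27.2000 6.9099 4.0591 0.1696 0.0000] k=[36 36 36 28 25 9 6 3 0]
t=9: x=[36.0000 36.0000 35.6668 28.0759 24.4800 9.6593 6.1987 3.1642 0.1296] k=[36 36 36 28 26 8 8 3 3]
t=10: x=[36.0000 36.0000 35.6668 28.1163 25.3600 8.8515 8.0423 3.3740 3.2185] k=[36 36 36 28 23 11 10 6 3]
t=11: x=[36.0000 36.0000 35.6668 27.9949 22.7200 11.5951 10.1636 6.3386 3.3464] k=[36 36 36 27 21 15 8 7 0]
t=12: x=[36.0000 36.0000 35.6252 26.9842 21.0000 15.1334 8.4919 7.0858 0.3022] k=[36 36 33 30 21 14 10 7 0]
t=13: x=[36.0000 35.8724 32.8858 29.6551 21.0800 14.2903 10.3264 7.1687 0.3022] k=[36 36 33 28 19 16 7 4 0]
t=14: x=[36.0000 35.8724 32.8031 27.7118 19.2400 15.9357 7.4695 4.1701 0.1727] k=[36 36 34 31 19 15 6 7 0]
t=15: x=[36.0000 35.9149 33.8800 30.5472 19.3200 14.9729 6.6090 7.0028 0.3022] k=[36 36 35 29 17 13 4 5 0]
t=16: x=[36.0000 35.9574 34.7517 28.6424 17.3200 12.9638 4.5537 5.0059 0.2159] k=[36 36 33 32 18 14 4 6 1]
t=17: x=[36.0000 35.8724 32.9686 31.3995 18.4000 13.9287 4.6361 6.0059 1.2926] k=[36 33 30 28 21 15 8 3 0]
t=18: x=[35.8696 32.8254 29.8342 27.6714 21.0400 15.1334 8.3284 3.2481 0.1296] k=[35 32 29 25 23 13 9 0 3]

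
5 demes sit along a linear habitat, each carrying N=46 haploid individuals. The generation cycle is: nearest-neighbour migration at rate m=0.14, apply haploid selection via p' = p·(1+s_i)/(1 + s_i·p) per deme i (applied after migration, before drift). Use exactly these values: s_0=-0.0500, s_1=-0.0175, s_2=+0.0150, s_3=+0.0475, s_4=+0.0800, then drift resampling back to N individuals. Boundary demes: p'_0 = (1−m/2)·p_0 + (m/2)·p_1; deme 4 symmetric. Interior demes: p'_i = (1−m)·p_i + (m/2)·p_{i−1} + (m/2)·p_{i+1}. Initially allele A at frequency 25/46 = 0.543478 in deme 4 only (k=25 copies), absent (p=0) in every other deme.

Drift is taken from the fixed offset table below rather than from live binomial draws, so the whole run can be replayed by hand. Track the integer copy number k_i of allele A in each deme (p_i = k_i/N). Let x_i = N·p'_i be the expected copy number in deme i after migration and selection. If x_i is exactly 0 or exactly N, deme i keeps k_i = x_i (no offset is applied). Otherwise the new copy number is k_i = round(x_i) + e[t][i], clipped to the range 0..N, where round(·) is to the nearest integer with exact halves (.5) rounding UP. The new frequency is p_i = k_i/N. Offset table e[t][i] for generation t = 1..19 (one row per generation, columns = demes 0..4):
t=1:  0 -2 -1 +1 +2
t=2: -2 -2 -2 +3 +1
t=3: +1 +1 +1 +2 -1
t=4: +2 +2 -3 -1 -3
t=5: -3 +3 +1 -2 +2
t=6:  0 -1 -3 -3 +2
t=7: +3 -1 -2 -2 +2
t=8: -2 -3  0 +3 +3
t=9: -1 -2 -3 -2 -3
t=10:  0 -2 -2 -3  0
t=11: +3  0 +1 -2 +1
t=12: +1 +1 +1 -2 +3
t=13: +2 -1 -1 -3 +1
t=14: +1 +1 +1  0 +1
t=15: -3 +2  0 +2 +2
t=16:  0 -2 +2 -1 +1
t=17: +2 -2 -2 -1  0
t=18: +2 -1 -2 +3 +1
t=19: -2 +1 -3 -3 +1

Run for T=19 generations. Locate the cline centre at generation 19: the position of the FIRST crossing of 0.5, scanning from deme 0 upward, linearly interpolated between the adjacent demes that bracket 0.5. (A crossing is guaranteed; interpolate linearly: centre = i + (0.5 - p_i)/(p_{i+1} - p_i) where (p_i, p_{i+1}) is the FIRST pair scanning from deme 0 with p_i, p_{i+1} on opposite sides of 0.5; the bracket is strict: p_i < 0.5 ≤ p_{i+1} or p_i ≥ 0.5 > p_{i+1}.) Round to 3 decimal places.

3.579

t=0: k=[0 0 0 0 25]
t=1: x=[0.0000 0.0000 0.0000 1.8298 24.1341] k=[0 0 0 3 26]
t=2: x=[0.0000 0.0000 0.2131 4.5882 25.2693] k=[0 0 0 8 26]
t=3: x=[0.0000 0.0000 0.5683 9.0321 25.6170] k=[0 0 2 11 25]
t=4: x=[0.0000 0.1376 2.5253 11.7514 24.9014] k=[0 2 0 11 22]
t=5: x=[0.1330 1.6910 0.9234 11.3931 22.1120] k=[0 5 2 9 24]
t=6: x=[0.3326 4.3697 2.7381 9.9162 23.8347] k=[0 3 0 7 26]
t=7: x=[0.1995 2.5373 0.7103 8.1464 25.5475] k=[3 2 0 6 28]
t=8: x=[2.7924 1.8976 0.5683 7.4038 27.3196] k=[1 0 1 10 30]
t=9: x=[0.8844 0.1376 1.5826 11.1575 29.4245] k=[0 0 0 9 26]
t=10: x=[0.0000 0.0000 0.6393 9.9162 25.6865] k=[0 0 0 7 26]
t=11: x=[0.0000 0.0000 0.4973 8.1464 25.5475] k=[0 0 1 6 27]
t=12: x=[0.0000 0.0688 1.2987 7.4038 26.4002] k=[0 1 2 5 29]
t=13: x=[0.0665 0.9829 2.1706 6.7323 28.1673] k=[2 0 1 4 29]
t=14: x=[1.7706 0.2063 1.1567 5.7701 28.0984] k=[3 1 2 6 29]
t=15: x=[2.7255 1.1894 2.2415 7.6205 28.2362] k=[0 3 2 10 30]
t=16: x=[0.1995 2.6752 2.6672 11.2292 29.4245] k=[0 1 5 10 30]
t=17: x=[0.0665 1.1894 5.1376 11.4443 29.4245] k=[2 0 3 10 29]
t=18: x=[1.7706 0.3439 3.3256 11.2292 28.5116] k=[4 0 1 14 30]
t=19: x=[3.5483 0.3439 1.8665 14.6697 29.6987] k=[2 1 0 12 31]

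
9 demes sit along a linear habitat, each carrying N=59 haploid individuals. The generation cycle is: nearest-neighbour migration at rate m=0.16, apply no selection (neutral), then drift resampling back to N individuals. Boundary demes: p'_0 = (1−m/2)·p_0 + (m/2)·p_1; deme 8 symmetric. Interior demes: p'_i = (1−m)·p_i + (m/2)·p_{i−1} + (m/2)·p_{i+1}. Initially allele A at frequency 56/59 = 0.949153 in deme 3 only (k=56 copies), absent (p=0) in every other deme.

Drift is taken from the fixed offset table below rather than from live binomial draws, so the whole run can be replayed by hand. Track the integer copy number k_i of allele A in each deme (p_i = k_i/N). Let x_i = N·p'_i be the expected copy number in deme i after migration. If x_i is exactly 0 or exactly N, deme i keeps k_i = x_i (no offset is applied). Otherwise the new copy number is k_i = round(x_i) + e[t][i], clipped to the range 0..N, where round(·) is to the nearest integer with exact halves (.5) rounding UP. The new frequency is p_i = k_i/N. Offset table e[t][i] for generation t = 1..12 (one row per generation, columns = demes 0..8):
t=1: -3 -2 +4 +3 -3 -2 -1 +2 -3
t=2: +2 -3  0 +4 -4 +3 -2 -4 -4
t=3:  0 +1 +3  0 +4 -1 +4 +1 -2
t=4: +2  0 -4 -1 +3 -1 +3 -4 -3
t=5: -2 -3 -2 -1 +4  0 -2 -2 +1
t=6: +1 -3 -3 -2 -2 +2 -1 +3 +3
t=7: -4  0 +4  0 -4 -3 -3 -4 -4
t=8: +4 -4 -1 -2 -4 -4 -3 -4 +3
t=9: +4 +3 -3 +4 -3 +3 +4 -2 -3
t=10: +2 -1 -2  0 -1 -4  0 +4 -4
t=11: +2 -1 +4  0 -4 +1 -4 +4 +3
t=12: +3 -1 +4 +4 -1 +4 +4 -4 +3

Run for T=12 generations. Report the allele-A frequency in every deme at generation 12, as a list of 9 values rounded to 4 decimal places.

[0.2373, 0.0678, 0.3051, 0.3559, 0.0508, 0.0847, 0.0678, 0.0000, 0.0000]

t=0: k=[0 0 0 56 0 0 0 0 0]
t=1: x=[0.0000 0.0000 4.4800 47.0400 4.4800 0.0000 0.0000 0.0000 0.0000] k=[0 0 8 50 1 0 0 0 0]
t=2: x=[0.0000 0.6400 10.7200 42.7200 4.8400 0.0800 0.0000 0.0000 0.0000] k=[0 0 11 47 1 3 0 0 0]
t=3: x=[0.0000 0.8800 13.0000 40.4400 4.8400 2.6000 0.2400 0.0000 0.0000] k=[0 2 16 40 9 2 4 0 0]
t=4: x=[0.1600 2.9600 16.8000 35.6000 10.9200 2.7200 3.5200 0.3200 0.0000] k=[2 3 13 35 14 2 7 0 0]
t=5: x=[2.0800 3.7200 13.9600 31.5600 14.7200 3.3600 6.0400 0.5600 0.0000] k=[0 1 12 31 19 3 4 0 0]
t=6: x=[0.0800 1.8000 12.6400 28.5200 18.6800 4.3600 3.6000 0.3200 0.0000] k=[1 0 10 27 17 6 3 3 0]
t=7: x=[0.9200 0.8800 10.5600 24.8400 16.9200 6.6400 3.2400 2.7600 0.2400] k=[0 1 15 25 13 4 0 0 0]
t=8: x=[0.0800 2.0400 14.6800 23.2400 13.2400 4.4000 0.3200 0.0000 0.0000] k=[4 0 14 21 9 0 0 0 0]
t=9: x=[3.6800 1.4400 13.4400 19.4800 9.2400 0.7200 0.0000 0.0000 0.0000] k=[8 4 10 23 6 4 0 0 0]
t=10: x=[7.6800 4.8000 10.5600 20.6000 7.2000 3.8400 0.3200 0.0000 0.0000] k=[10 4 9 21 6 0 0 0 0]
t=11: x=[9.5200 4.8800 9.5600 18.8400 6.7200 0.4800 0.0000 0.0000 0.0000] k=[12 4 14 19 3 1 0 0 0]
t=12: x=[11.3600 5.4400 13.6000 17.3200 4.1200 1.0800 0.0800 0.0000 0.0000] k=[14 4 18 21 3 5 4 0 0]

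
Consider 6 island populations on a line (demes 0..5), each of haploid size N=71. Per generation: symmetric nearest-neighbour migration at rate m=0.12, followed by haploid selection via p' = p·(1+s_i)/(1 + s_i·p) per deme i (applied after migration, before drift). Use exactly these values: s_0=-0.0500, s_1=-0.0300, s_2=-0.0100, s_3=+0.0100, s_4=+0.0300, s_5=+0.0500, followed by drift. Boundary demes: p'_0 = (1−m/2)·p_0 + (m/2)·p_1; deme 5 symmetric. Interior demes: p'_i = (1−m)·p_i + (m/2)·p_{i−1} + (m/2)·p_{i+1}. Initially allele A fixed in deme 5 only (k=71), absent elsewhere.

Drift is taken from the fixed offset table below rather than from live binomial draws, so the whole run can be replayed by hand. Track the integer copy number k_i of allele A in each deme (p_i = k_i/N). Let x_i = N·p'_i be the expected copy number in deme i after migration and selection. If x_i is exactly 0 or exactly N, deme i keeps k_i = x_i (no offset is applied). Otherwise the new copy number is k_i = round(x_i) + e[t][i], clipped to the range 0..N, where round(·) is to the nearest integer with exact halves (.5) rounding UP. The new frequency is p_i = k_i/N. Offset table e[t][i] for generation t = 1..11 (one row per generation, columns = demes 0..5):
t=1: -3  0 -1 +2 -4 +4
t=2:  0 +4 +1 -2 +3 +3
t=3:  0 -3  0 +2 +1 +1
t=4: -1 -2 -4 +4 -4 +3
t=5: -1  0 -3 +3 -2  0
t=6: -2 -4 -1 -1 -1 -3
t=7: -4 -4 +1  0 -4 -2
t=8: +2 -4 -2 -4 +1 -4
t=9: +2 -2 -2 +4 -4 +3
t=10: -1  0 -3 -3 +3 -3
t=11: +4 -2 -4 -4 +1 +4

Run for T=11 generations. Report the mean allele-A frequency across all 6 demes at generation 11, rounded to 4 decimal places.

0.1737

t=0: k=[0 0 0 0 0 71]
t=1: x=[0.0000 0.0000 0.0000 0.0000 4.3799 66.9312] k=[0 0 0 0 0 71]
t=2: x=[0.0000 0.0000 0.0000 0.0000 4.3799 66.9312] k=[0 0 0 0 7 70]
t=3: x=[0.0000 0.0000 0.0000 0.4242 10.6243 66.4330] k=[0 0 0 2 12 67]
t=4: x=[0.0000 0.0000 0.1188 2.5039 15.0475 64.0134] k=[0 0 0 7 11 67]
t=5: x=[0.0000 0.0000 0.4158 6.8816 14.4573 63.9557] k=[0 0 0 10 12 64]
t=6: x=[0.0000 0.0000 0.5941 9.6023 15.3527 61.2960] k=[0 0 0 9 14 58]
t=7: x=[0.0000 0.0000 0.5346 8.8367 16.7148 55.9469] k=[0 0 2 9 13 54]
t=8: x=[0.0000 0.1164 2.2777 8.8971 15.5764 52.2216] k=[0 0 0 5 17 48]
t=9: x=[0.0000 0.0000 0.2970 5.4700 18.5421 46.9224] k=[0 0 0 9 15 50]
t=10: x=[0.0000 0.0000 0.5346 8.8971 17.1211 48.6538] k=[0 0 0 6 20 46]
t=11: x=[0.0000 0.0000 0.3564 6.5388 21.1564 45.2460] k=[0 0 0 3 22 49]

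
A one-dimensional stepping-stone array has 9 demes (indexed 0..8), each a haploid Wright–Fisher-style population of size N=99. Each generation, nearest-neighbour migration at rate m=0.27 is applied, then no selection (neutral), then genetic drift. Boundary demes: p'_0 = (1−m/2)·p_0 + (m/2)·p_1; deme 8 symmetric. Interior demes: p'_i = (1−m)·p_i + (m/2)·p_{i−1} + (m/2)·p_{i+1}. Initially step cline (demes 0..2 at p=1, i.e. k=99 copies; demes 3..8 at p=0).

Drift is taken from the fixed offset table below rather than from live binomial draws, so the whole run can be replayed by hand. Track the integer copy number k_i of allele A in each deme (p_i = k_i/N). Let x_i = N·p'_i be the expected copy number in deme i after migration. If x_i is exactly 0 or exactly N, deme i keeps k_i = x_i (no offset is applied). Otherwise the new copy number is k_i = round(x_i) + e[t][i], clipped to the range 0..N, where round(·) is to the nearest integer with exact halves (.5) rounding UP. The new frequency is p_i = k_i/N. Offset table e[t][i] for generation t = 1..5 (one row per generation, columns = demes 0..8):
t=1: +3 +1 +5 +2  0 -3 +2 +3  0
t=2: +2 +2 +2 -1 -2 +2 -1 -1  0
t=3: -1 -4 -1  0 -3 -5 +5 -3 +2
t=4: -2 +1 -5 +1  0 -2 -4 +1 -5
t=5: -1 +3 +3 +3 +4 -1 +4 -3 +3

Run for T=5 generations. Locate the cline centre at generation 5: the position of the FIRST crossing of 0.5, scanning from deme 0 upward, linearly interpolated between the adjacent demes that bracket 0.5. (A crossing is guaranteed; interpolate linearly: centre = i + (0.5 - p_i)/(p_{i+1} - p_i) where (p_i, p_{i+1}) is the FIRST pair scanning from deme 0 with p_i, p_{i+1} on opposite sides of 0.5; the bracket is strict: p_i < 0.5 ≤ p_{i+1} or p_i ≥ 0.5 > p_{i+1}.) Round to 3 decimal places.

2.574

t=0: k=[99 99 99 0 0 0 0 0 0]
t=1: x=[99.0000 99.0000 85.6350 13.3650 0.0000 0.0000 0.0000 0.0000 0.0000] k=[99 99 91 15 0 0 0 0 0]
t=2: x=[99.0000 97.9200 81.8200 23.2350 2.0250 0.0000 0.0000 0.0000 0.0000] k=[99 99 84 22 0 0 0 0 0]
t=3: x=[99.0000 96.9750 77.6550 27.4000 2.9700 0.0000 0.0000 0.0000 0.0000] k=[99 93 77 27 0 0 0 0 0]
t=4: x=[98.1900 91.6500 72.4100 30.1050 3.6450 0.0000 0.0000 0.0000 0.0000] k=[96 93 67 31 4 0 0 0 0]
t=5: x=[95.5950 89.8950 65.6500 32.2150 7.1050 0.5400 0.0000 0.0000 0.0000] k=[95 93 69 35 11 0 0 0 0]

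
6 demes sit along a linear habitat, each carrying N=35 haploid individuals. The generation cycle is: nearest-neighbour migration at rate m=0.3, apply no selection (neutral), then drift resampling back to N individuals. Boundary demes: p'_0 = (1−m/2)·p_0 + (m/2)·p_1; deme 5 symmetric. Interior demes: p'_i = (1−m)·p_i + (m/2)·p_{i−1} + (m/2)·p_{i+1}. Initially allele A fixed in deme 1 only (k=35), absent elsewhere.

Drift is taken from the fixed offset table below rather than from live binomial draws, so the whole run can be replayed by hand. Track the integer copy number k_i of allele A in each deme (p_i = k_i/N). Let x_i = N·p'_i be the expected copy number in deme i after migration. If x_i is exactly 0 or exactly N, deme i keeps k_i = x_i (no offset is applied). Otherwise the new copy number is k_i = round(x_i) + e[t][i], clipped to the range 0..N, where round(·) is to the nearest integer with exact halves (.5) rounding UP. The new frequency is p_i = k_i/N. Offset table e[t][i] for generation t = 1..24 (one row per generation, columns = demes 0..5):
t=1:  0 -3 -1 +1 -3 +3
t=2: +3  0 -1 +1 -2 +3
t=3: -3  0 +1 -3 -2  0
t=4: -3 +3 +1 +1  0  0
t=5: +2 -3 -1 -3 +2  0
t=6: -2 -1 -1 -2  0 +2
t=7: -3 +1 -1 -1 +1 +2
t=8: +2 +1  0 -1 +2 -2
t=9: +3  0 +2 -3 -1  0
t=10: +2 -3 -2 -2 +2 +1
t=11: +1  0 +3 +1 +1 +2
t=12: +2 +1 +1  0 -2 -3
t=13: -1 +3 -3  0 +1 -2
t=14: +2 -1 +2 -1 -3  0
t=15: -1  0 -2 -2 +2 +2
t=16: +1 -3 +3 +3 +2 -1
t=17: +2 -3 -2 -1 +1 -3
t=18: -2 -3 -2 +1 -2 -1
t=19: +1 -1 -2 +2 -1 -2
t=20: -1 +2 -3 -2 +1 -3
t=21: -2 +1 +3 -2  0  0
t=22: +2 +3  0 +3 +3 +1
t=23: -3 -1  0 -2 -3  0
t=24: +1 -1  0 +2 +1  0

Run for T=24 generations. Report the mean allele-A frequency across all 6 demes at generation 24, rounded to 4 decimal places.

t=0: k=[0 35 0 0 0 0]
t=1: x=[5.2500 24.5000 5.2500 0.0000 0.0000 0.0000] k=[5 22 4 0 0 0]
t=2: x=[7.5500 16.7500 6.1000 0.6000 0.0000 0.0000] k=[11 17 5 2 0 0]
t=3: x=[11.9000 14.3000 6.3500 2.1500 0.3000 0.0000] k=[9 14 7 0 0 0]
t=4: x=[9.7500 12.2000 7.0000 1.0500 0.0000 0.0000] k=[7 15 8 2 0 0]
t=5: x=[8.2000 12.7500 8.1500 2.6000 0.3000 0.0000] k=[10 10 7 0 2 0]
t=6: x=[10.0000 9.5500 6.4000 1.3500 1.4000 0.3000] k=[8 9 5 0 1 2]
t=7: x=[8.1500 8.2500 4.8500 0.9000 1.0000 1.8500] k=[5 9 4 0 2 4]
t=8: x=[5.6000 7.6500 4.1500 0.9000 2.0000 3.7000] k=[8 9 4 0 4 2]
t=9: x=[8.1500 8.1000 4.1500 1.2000 3.1000 2.3000] k=[11 8 6 0 2 2]
t=10: x=[10.5500 8.1500 5.4000 1.2000 1.7000 2.0000] k=[13 5 3 0 4 3]
t=11: x=[11.8000 5.9000 2.8500 1.0500 3.2500 3.1500] k=[13 6 6 2 4 5]
t=12: x=[11.9500 7.0500 5.4000 2.9000 3.8500 4.8500] k=[14 8 6 3 2 2]
t=13: x=[13.1000 8.6000 5.8500 3.3000 2.1500 2.0000] k=[12 12 3 3 3 0]
t=14: x=[12.0000 10.6500 4.3500 3.0000 2.5500 0.4500] k=[14 10 6 2 0 0]
t=15: x=[13.4000 10.0000 6.0000 2.3000 0.3000 0.0000] k=[12 10 4 0 2 0]
t=16: x=[11.7000 9.4000 4.3000 0.9000 1.4000 0.3000] k=[13 6 7 4 3 0]
t=17: x=[11.9500 7.2000 6.4000 4.3000 2.7000 0.4500] k=[14 4 4 3 4 0]
t=18: x=[12.5000 5.5000 3.8500 3.3000 3.2500 0.6000] k=[11 3 2 4 1 0]
t=19: x=[9.8000 4.0500 2.4500 3.2500 1.3000 0.1500] k=[11 3 0 5 0 0]
t=20: x=[9.8000 3.7500 1.2000 3.5000 0.7500 0.0000] k=[9 6 0 2 2 0]
t=21: x=[8.5500 5.5500 1.2000 1.7000 1.7000 0.3000] k=[7 7 4 0 2 0]
t=22: x=[7.0000 6.5500 3.8500 0.9000 1.4000 0.3000] k=[9 10 4 4 4 1]
t=23: x=[9.1500 8.9500 4.9000 4.0000 3.5500 1.4500] k=[6 8 5 2 1 1]
t=24: x=[6.3000 7.2500 5.0000 2.3000 1.1500 1.0000] k=[7 6 5 4 2 1]

0.1190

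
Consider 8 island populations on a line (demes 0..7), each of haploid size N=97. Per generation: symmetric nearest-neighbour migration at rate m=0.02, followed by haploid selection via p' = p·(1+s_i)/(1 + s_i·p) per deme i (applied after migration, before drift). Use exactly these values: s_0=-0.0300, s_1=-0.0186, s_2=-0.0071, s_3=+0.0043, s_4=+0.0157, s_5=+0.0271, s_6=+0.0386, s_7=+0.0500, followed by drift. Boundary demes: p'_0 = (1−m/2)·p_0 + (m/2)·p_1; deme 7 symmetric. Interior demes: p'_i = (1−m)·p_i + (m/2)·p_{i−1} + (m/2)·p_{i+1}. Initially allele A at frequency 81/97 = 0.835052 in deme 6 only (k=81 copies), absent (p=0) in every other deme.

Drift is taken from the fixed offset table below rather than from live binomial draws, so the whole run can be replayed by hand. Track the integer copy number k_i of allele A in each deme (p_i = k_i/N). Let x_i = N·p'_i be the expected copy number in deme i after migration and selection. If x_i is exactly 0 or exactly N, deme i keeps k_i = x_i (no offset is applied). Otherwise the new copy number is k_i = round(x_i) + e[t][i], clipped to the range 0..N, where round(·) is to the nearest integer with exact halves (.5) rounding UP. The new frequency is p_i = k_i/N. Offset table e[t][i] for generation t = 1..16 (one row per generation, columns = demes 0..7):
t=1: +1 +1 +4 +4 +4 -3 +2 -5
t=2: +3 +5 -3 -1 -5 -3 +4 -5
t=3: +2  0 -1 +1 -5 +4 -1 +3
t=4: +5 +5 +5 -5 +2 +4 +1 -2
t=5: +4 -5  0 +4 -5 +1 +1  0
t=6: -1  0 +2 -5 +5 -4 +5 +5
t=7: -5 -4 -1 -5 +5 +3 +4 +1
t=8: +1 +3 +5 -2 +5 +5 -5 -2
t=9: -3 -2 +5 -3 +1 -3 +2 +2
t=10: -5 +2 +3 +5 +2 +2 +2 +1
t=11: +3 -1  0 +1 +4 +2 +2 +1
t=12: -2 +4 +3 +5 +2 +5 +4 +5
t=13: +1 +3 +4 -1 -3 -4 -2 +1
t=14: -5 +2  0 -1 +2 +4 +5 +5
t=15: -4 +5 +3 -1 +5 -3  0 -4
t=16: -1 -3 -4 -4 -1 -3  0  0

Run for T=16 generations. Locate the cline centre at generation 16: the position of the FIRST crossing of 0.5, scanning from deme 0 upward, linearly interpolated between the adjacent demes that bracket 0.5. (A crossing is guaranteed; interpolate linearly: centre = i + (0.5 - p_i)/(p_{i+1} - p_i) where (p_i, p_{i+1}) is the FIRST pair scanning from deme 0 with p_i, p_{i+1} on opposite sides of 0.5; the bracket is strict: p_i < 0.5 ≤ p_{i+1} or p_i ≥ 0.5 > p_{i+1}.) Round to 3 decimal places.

t=0: k=[0 0 0 0 0 0 81 0]
t=1: x=[0.0000 0.0000 0.0000 0.0000 0.0000 0.8318 79.9195 0.8501] k=[0 0 0 0 0 0 82 0]
t=2: x=[0.0000 0.0000 0.0000 0.0000 0.0000 0.8420 80.8756 0.8606] k=[0 0 0 0 0 0 85 0]
t=3: x=[0.0000 0.0000 0.0000 0.0000 0.0000 0.8728 83.7396 0.8921] k=[0 0 0 0 0 5 83 4]
t=4: x=[0.0000 0.0000 0.0000 0.0000 0.0508 5.8759 81.9187 5.0171] k=[0 0 0 0 2 10 83 3]
t=5: x=[0.0000 0.0000 0.0000 0.0201 2.0916 10.9062 81.9577 3.9822] k=[0 0 0 4 0 12 83 4]
t=6: x=[0.0000 0.0000 0.0397 3.9362 0.1625 12.8859 81.9869 5.0171] k=[0 0 2 0 5 9 87 10]
t=7: x=[0.0000 0.0196 1.9464 0.0703 5.0643 9.9768 85.8298 11.2461] k=[0 0 1 0 10 13 90 12]
t=8: x=[0.0000 0.0098 0.9731 0.1105 10.0697 14.0584 88.7407 13.3312] k=[0 3 6 0 15 19 84 11]
t=9: x=[0.0291 2.9459 5.8706 0.2109 15.0874 20.0317 83.0777 12.2425] k=[0 1 11 0 16 17 85 14]
t=10: x=[0.0097 1.0699 10.7219 0.2712 16.0577 18.0597 84.0412 15.3293] k=[0 3 14 5 18 20 86 16]
t=11: x=[0.0291 3.0245 13.7159 5.2412 18.1184 21.0778 85.0427 17.3853] k=[3 2 14 6 22 23 87 18]
t=12: x=[2.9030 2.0912 13.7159 6.2651 22.1148 24.1112 86.0435 19.4372] k=[1 6 17 11 24 29 90 24]
t=13: x=[1.0188 5.9542 16.7311 11.2325 24.2018 30.1124 89.0120 25.5680] k=[2 9 21 10 21 26 87 27]
t=14: x=[2.0092 8.8971 20.6539 10.2593 21.1969 27.0788 86.1601 28.5735] k=[0 11 21 9 23 31 91 34]
t=15: x=[0.1067 10.8084 20.6639 9.2960 23.2140 32.0916 90.0775 35.6630] k=[0 16 24 8 28 29 90 32]
t=16: x=[0.1552 15.6717 23.6324 8.3928 28.1200 30.1528 89.0896 33.6440] k=[0 13 20 4 27 27 89 34]

5.347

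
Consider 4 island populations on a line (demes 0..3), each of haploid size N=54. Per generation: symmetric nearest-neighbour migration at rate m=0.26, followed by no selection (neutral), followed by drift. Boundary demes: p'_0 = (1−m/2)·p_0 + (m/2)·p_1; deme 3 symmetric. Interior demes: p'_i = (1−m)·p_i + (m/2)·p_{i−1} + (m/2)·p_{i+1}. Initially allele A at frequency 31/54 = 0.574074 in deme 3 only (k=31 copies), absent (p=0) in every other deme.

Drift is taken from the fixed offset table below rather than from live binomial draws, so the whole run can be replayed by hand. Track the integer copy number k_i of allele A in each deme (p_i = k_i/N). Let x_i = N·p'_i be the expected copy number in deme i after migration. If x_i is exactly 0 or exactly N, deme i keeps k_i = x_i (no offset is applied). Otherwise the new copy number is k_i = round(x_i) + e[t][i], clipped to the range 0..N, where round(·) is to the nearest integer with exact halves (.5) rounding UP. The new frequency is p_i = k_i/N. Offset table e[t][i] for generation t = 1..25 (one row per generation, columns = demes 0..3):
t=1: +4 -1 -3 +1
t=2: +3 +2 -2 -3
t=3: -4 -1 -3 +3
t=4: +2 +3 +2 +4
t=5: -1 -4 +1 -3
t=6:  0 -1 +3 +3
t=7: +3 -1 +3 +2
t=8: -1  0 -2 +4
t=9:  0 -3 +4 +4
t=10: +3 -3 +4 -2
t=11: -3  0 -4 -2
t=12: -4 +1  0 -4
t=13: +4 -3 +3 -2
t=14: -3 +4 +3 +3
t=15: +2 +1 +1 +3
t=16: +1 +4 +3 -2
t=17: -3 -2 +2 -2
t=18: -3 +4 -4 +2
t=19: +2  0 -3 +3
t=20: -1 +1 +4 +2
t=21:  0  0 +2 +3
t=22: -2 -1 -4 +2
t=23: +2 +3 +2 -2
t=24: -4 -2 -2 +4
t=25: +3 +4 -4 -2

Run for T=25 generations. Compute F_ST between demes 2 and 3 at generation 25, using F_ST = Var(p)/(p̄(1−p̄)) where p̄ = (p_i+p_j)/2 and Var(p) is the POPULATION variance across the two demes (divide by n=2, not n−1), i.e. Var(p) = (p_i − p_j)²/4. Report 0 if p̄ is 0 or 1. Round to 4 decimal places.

t=0: k=[0 0 0 31]
t=1: x=[0.0000 0.0000 4.0300 26.9700] k=[0 0 1 28]
t=2: x=[0.0000 0.1300 4.3800 24.4900] k=[0 2 2 21]
t=3: x=[0.2600 1.7400 4.4700 18.5300] k=[0 1 1 22]
t=4: x=[0.1300 0.8700 3.7300 19.2700] k=[2 4 6 23]
t=5: x=[2.2600 4.0000 7.9500 20.7900] k=[1 0 9 18]
t=6: x=[0.8700 1.3000 9.0000 16.8300] k=[1 0 12 20]
t=7: x=[0.8700 1.6900 11.4800 18.9600] k=[4 1 14 21]
t=8: x=[3.6100 3.0800 13.2200 20.0900] k=[3 3 11 24]
t=9: x=[3.0000 4.0400 11.6500 22.3100] k=[3 1 16 26]
t=10: x=[2.7400 3.2100 15.3500 24.7000] k=[6 0 19 23]
t=11: x=[5.2200 3.2500 17.0500 22.4800] k=[2 3 13 20]
t=12: x=[2.1300 4.1700 12.6100 19.0900] k=[0 5 13 15]
t=13: x=[0.6500 5.3900 12.2200 14.7400] k=[5 2 15 13]
t=14: x=[4.6100 4.0800 13.0500 13.2600] k=[2 8 16 16]
t=15: x=[2.7800 8.2600 14.9600 16.0000] k=[5 9 16 19]
t=16: x=[5.5200 9.3900 15.4800 18.6100] k=[7 13 18 17]
t=17: x=[7.7800 12.8700 17.2200 17.1300] k=[5 11 19 15]
t=18: x=[5.7800 11.2600 17.4400 15.5200] k=[3 15 13 18]
t=19: x=[4.5600 13.1800 13.9100 17.3500] k=[7 13 11 20]
t=20: x=[7.7800 11.9600 12.4300 18.8300] k=[7 13 16 21]
t=21: x=[7.7800 12.6100 16.2600 20.3500] k=[8 13 18 23]
t=22: x=[8.6500 13.0000 18.0000 22.3500] k=[7 12 14 24]
t=23: x=[7.6500 11.6100 15.0400 22.7000] k=[10 15 17 21]
t=24: x=[10.6500 14.6100 17.2600 20.4800] k=[7 13 15 24]
t=25: x=[7.7800 12.4800 15.9100 22.8300] k=[11 16 12 21]

0.0327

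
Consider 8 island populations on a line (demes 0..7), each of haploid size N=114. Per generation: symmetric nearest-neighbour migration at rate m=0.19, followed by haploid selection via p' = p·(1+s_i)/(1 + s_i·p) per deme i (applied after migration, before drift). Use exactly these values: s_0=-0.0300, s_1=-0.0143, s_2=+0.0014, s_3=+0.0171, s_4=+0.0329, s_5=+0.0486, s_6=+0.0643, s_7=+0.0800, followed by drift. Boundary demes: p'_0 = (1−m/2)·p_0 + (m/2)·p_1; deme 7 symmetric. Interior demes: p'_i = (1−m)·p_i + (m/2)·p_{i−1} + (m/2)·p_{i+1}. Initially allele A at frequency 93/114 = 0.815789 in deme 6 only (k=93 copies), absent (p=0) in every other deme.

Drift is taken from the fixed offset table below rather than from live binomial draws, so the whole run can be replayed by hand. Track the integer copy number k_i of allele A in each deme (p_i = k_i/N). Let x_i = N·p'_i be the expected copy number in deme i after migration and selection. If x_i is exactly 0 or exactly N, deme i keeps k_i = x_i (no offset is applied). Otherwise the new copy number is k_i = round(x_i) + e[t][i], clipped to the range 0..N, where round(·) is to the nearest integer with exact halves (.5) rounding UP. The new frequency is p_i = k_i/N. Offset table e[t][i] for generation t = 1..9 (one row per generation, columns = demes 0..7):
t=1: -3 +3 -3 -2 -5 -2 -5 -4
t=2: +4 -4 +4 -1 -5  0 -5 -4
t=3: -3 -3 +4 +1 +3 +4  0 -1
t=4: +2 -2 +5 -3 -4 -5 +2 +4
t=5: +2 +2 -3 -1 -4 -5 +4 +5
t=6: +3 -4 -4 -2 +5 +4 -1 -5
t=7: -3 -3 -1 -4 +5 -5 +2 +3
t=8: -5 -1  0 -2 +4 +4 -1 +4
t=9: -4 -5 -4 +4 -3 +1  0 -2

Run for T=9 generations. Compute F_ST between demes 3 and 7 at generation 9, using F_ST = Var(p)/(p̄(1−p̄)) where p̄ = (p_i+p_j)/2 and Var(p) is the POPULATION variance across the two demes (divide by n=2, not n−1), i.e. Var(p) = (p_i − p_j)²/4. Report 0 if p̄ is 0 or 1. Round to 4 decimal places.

0.1440

t=0: k=[0 0 0 0 0 0 93 0]
t=1: x=[0.0000 0.0000 0.0000 0.0000 0.0000 9.2296 76.9061 9.4830] k=[0 0 0 0 0 7 72 5]
t=2: x=[0.0000 0.0000 0.0000 0.0000 0.6867 13.0484 61.2298 12.1771] k=[0 0 0 0 0 13 56 8]
t=3: x=[0.0000 0.0000 0.0000 0.0000 1.2752 16.5088 49.0888 13.4463] k=[0 0 0 0 4 21 49 12]
t=4: x=[0.0000 0.0000 0.0000 0.3865 5.3991 22.9012 44.5037 16.5757] k=[0 0 0 0 1 18 47 21]
t=5: x=[0.0000 0.0000 0.0000 0.0966 2.6010 19.9078 43.4376 24.9369] k=[0 0 0 0 0 15 47 30]
t=6: x=[0.0000 0.0000 0.0000 0.0000 1.4713 17.2999 44.0165 33.4031] k=[0 0 0 0 6 21 43 28]
t=7: x=[0.0000 0.0000 0.0000 0.5797 7.0665 22.5100 41.1084 31.1361] k=[0 0 0 0 12 18 43 34]
t=8: x=[0.0000 0.0000 0.0000 1.1593 11.7672 20.5936 41.3986 36.7446] k=[0 0 0 0 16 25 40 41]
t=9: x=[0.0000 0.0000 0.0000 1.5456 15.7697 26.5236 40.2780 42.9447] k=[0 0 0 6 13 28 40 41]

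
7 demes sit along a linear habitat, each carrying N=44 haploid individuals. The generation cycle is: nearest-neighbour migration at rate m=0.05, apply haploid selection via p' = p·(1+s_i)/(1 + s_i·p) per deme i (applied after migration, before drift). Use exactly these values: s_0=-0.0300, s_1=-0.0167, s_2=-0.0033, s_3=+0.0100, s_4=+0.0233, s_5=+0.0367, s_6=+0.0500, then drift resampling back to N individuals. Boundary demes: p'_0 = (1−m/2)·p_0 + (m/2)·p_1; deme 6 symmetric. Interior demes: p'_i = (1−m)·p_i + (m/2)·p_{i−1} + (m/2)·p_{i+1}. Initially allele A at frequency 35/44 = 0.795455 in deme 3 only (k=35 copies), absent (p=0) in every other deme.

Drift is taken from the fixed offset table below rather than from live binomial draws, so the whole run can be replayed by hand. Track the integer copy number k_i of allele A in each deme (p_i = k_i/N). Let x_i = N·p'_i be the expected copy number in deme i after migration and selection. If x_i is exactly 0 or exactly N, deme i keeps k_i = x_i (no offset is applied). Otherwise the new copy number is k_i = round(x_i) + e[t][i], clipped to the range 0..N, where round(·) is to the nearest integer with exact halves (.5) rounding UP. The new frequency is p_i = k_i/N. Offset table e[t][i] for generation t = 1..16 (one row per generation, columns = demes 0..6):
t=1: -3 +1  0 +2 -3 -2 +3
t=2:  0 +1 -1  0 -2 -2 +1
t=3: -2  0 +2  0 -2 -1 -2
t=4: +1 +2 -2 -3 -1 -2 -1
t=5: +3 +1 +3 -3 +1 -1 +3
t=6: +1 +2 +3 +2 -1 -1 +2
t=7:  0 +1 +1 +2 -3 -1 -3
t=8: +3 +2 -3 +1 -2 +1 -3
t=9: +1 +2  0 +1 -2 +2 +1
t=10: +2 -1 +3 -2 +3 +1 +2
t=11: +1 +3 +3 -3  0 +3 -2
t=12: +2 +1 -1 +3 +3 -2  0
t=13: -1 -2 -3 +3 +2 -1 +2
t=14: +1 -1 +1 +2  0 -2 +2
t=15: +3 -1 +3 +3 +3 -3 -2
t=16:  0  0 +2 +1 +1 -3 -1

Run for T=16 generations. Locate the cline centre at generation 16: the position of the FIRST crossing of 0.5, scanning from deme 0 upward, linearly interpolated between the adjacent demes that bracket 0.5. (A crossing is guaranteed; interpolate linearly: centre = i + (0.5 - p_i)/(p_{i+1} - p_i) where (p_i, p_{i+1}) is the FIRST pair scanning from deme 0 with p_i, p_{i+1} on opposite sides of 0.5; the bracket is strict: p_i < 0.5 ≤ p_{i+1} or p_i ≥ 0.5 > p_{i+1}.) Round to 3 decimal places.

t=0: k=[0 0 0 35 0 0 0]
t=1: x=[0.0000 0.0000 0.8722 33.3306 0.8950 0.0000 0.0000] k=[0 0 1 35 0 0 0]
t=2: x=[0.0000 0.0246 1.8192 33.3555 0.8950 0.0000 0.0000] k=[0 1 1 33 0 0 0]
t=3: x=[0.0243 0.9591 1.7943 31.4644 0.8439 0.0000 0.0000] k=[0 1 4 31 0 0 0]
t=4: x=[0.0243 1.0329 4.5864 29.6464 0.7927 0.0000 0.0000] k=[1 3 3 27 0 0 0]
t=5: x=[1.0192 2.9040 3.5891 25.8312 0.6905 0.0000 0.0000] k=[4 4 7 23 2 0 0]
t=6: x=[3.8906 4.0132 7.3048 22.1844 2.5294 0.0518 0.0000] k=[5 6 10 24 2 0 0]
t=7: x=[4.8910 5.9874 10.2240 23.2092 2.5549 0.0518 0.0000] k=[5 7 11 25 0 0 0]
t=8: x=[4.9154 6.9509 11.2223 24.1335 0.6394 0.0000 0.0000] k=[8 9 8 25 0 0 0]
t=9: x=[7.8271 8.8305 8.4275 24.0585 0.6394 0.0000 0.0000] k=[9 11 8 25 0 0 0]
t=10: x=[8.8330 10.7377 8.4774 24.0585 0.6394 0.0000 0.0000] k=[11 10 11 22 4 0 0]
t=11: x=[10.7260 9.9200 11.2223 21.3844 4.4411 0.1037 0.0000] k=[12 13 14 18 4 3 0]
t=12: x=[11.7607 12.8463 14.0434 17.6551 4.4157 3.0508 0.0787] k=[14 14 13 21 7 1 0]
t=13: x=[13.7109 13.8149 13.1944 20.5589 7.3398 1.1652 0.0262] k=[13 12 10 24 9 0 2]
t=14: x=[12.6981 11.8288 10.3738 23.3841 9.3180 0.2850 2.0430] k=[14 11 11 25 9 0 4]
t=15: x=[13.6367 10.9360 11.3222 24.3583 9.3434 0.3368 4.0769] k=[17 10 14 27 12 0 2]
t=16: x=[16.5096 10.1430 14.1932 26.4052 12.2778 0.3627 2.0430] k=[17 10 16 27 13 0 1]

2.545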